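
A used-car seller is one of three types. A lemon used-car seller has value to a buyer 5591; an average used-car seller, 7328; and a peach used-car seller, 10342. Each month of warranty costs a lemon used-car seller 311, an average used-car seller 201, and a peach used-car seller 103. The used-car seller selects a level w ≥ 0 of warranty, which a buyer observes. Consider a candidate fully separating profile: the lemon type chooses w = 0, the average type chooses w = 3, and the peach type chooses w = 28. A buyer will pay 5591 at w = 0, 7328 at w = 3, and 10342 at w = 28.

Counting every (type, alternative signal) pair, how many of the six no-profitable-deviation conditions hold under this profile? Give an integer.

5

Peach (own payoff 10342 − 103×28 = 7458): to w=0 gives 5591 → no gain ✓; to w=3 gives 7328 − 103×3 = 7019 → no gain ✓.
Average (own payoff 7328 − 201×3 = 6725): to w=0 gives 5591 → no gain ✓; to w=28 gives 10342 − 201×28 = 4714 → no gain ✓.
Lemon (own payoff 5591): to w=3 gives 7328 − 311×3 = 6395 → profitable ✗; to w=28 gives 10342 − 311×28 = 1634 → no gain ✓.
5 of the 6 constraints hold; not an equilibrium.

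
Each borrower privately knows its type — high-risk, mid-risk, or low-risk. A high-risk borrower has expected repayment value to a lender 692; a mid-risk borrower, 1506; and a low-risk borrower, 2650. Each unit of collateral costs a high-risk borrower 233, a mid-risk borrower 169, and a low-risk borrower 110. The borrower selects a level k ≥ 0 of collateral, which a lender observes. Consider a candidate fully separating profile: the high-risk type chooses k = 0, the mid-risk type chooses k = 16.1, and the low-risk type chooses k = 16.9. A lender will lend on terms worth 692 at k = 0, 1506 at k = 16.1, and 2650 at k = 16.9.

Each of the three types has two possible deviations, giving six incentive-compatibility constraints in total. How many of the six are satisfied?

4

Low-risk (own payoff 2650 − 110×16.9 = 791): to k=0 gives 692 → no gain ✓; to k=16.1 gives 1506 − 110×16.1 = -265 → no gain ✓.
Mid-risk (own payoff 1506 − 169×16.1 = -1214.9): to k=0 gives 692 → profitable ✗; to k=16.9 gives 2650 − 169×16.9 = -206.1 → profitable ✗.
High-risk (own payoff 692): to k=16.1 gives 1506 − 233×16.1 = -2245.3 → no gain ✓; to k=16.9 gives 2650 − 233×16.9 = -1287.7 → no gain ✓.
4 of the 6 constraints hold; not an equilibrium.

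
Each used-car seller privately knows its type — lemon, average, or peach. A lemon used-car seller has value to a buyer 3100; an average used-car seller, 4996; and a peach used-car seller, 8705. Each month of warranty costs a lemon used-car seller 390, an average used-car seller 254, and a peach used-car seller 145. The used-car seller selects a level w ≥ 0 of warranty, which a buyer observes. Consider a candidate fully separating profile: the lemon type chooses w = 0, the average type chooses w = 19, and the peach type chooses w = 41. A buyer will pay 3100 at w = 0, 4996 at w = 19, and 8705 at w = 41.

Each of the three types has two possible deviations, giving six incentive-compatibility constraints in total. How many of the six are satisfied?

Peach (own payoff 8705 − 145×41 = 2760): to w=0 gives 3100 → profitable ✗; to w=19 gives 4996 − 145×19 = 2241 → no gain ✓.
Average (own payoff 4996 − 254×19 = 170): to w=0 gives 3100 → profitable ✗; to w=41 gives 8705 − 254×41 = -1709 → no gain ✓.
Lemon (own payoff 3100): to w=19 gives 4996 − 390×19 = -2414 → no gain ✓; to w=41 gives 8705 − 390×41 = -7285 → no gain ✓.
4 of the 6 constraints hold; not an equilibrium.

4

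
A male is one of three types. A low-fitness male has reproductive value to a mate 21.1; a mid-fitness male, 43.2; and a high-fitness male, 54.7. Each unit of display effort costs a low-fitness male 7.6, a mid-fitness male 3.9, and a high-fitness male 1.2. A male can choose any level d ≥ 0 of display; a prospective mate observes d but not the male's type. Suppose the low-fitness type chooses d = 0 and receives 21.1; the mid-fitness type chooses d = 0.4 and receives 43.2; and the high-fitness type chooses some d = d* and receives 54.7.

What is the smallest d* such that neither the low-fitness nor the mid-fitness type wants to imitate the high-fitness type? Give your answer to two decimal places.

Mid-fitness type (on-path payoff 43.2 − 3.9×0.4 = 41.64) won't mimic when 41.64 ≥ 54.7 − 3.9·d*, i.e. d* ≥ 3.35.
Low-fitness type (on-path payoff 21.1) won't mimic when 21.1 ≥ 54.7 − 7.6·d*, i.e. d* ≥ 4.42.
Both must hold, so d* = max(4.42, 3.35) = 4.42. The low-fitness type's constraint binds.

4.42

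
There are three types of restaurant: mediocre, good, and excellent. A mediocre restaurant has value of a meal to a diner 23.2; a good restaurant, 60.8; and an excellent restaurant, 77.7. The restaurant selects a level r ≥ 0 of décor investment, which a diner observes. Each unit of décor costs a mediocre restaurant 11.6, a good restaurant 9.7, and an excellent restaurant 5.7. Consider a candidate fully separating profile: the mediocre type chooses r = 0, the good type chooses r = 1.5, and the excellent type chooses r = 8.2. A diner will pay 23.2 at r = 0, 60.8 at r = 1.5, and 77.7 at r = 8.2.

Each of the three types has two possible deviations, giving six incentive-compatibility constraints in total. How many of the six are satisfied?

4

Excellent (own payoff 77.7 − 5.7×8.2 = 30.96): to r=0 gives 23.2 → no gain ✓; to r=1.5 gives 60.8 − 5.7×1.5 = 52.25 → profitable ✗.
Good (own payoff 60.8 − 9.7×1.5 = 46.25): to r=0 gives 23.2 → no gain ✓; to r=8.2 gives 77.7 − 9.7×8.2 = -1.84 → no gain ✓.
Mediocre (own payoff 23.2): to r=1.5 gives 60.8 − 11.6×1.5 = 43.4 → profitable ✗; to r=8.2 gives 77.7 − 11.6×8.2 = -17.42 → no gain ✓.
4 of the 6 constraints hold; not an equilibrium.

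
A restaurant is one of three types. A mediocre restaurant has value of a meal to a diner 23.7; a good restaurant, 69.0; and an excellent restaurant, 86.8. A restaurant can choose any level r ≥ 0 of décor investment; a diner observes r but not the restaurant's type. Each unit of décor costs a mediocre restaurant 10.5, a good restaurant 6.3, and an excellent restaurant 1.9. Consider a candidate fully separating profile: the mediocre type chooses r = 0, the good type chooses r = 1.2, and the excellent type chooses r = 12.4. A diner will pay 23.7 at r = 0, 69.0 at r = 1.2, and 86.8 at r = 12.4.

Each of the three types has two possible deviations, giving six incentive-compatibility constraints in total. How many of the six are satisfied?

Excellent (own payoff 86.8 − 1.9×12.4 = 63.24): to r=0 gives 23.7 → no gain ✓; to r=1.2 gives 69.0 − 1.9×1.2 = 66.72 → profitable ✗.
Mediocre (own payoff 23.7): to r=1.2 gives 69.0 − 10.5×1.2 = 56.4 → profitable ✗; to r=12.4 gives 86.8 − 10.5×12.4 = -43.4 → no gain ✓.
Good (own payoff 69.0 − 6.3×1.2 = 61.44): to r=0 gives 23.7 → no gain ✓; to r=12.4 gives 86.8 − 6.3×12.4 = 8.68 → no gain ✓.
4 of the 6 constraints hold; not an equilibrium.

4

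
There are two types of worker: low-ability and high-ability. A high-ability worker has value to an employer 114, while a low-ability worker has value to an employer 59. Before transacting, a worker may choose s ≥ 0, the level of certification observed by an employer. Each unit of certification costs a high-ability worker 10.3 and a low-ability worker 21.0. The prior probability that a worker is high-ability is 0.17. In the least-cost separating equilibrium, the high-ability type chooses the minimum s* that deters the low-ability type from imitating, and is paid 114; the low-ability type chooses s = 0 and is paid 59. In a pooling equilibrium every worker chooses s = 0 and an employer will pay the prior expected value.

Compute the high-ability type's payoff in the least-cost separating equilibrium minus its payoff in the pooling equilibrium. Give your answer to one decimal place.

Least-cost separating signal: s* solves 59 = 114 − 21.0·s*, so s* = (114 − 59)/21.0 ≈ 2.6190.
High-ability type's separating payoff: 114 − 10.3 × s* = 114 − 10.3 × (114 − 59)/21.0 = 114 − 566.5/21.0 ≈ 87.024.
Pooling payoff: 0.17 × 114 + 0.83 × 59 = 68.35.
Difference: 87.024 − 68.35 = 18.674, i.e. 18.7 to one decimal place.
The high-ability type prefers to separate.

18.7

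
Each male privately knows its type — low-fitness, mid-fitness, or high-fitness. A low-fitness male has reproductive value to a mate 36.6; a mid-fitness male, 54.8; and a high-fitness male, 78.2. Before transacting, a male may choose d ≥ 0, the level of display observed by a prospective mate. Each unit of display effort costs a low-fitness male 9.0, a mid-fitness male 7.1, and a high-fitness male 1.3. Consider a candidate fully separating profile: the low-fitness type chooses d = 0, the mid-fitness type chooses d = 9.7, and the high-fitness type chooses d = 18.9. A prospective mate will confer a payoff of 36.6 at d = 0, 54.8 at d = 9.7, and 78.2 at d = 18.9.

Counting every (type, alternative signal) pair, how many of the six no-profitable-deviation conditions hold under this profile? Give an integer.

High-fitness (own payoff 78.2 − 1.3×18.9 = 53.63): to d=0 gives 36.6 → no gain ✓; to d=9.7 gives 54.8 − 1.3×9.7 = 42.19 → no gain ✓.
Low-fitness (own payoff 36.6): to d=9.7 gives 54.8 − 9.0×9.7 = -32.5 → no gain ✓; to d=18.9 gives 78.2 − 9.0×18.9 = -91.9 → no gain ✓.
Mid-fitness (own payoff 54.8 − 7.1×9.7 = -14.07): to d=0 gives 36.6 → profitable ✗; to d=18.9 gives 78.2 − 7.1×18.9 = -55.99 → no gain ✓.
5 of the 6 constraints hold; not an equilibrium.

5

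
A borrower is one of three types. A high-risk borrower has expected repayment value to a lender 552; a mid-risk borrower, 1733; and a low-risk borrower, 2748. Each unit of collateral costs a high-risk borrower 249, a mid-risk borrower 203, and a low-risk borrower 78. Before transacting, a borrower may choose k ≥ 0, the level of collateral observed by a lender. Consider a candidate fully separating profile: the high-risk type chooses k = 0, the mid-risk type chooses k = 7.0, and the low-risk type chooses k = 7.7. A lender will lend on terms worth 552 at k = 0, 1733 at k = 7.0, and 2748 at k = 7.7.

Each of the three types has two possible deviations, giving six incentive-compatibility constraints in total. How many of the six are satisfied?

3

High-risk (own payoff 552): to k=7.0 gives 1733 − 249×7.0 = -10 → no gain ✓; to k=7.7 gives 2748 − 249×7.7 = 830.7 → profitable ✗.
Low-risk (own payoff 2748 − 78×7.7 = 2147.4): to k=0 gives 552 → no gain ✓; to k=7.0 gives 1733 − 78×7.0 = 1187 → no gain ✓.
Mid-risk (own payoff 1733 − 203×7.0 = 312): to k=0 gives 552 → profitable ✗; to k=7.7 gives 2748 − 203×7.7 = 1184.9 → profitable ✗.
3 of the 6 constraints hold; not an equilibrium.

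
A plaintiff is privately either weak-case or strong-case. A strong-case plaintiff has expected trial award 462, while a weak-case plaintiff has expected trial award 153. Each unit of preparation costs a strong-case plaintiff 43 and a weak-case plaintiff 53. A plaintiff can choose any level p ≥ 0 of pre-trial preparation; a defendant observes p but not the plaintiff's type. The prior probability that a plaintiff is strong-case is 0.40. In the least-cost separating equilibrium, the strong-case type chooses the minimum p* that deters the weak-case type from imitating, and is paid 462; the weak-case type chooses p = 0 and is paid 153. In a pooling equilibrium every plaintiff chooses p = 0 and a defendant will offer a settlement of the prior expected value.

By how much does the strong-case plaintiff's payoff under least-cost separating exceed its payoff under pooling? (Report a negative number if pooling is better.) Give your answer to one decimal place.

Least-cost separating signal: p* solves 153 = 462 − 53·p*, so p* = (462 − 153)/53 ≈ 5.8302.
Strong-case type's separating payoff: 462 − 43 × p* = 462 − 43 × (462 − 153)/53 = 462 − 13287/53 ≈ 211.302.
Pooling payoff: 0.40 × 462 + 0.60 × 153 = 276.6.
Difference: 211.302 − 276.6 = -65.298, i.e. -65.3 to one decimal place.
The strong-case type would prefer the pooling outcome.

-65.3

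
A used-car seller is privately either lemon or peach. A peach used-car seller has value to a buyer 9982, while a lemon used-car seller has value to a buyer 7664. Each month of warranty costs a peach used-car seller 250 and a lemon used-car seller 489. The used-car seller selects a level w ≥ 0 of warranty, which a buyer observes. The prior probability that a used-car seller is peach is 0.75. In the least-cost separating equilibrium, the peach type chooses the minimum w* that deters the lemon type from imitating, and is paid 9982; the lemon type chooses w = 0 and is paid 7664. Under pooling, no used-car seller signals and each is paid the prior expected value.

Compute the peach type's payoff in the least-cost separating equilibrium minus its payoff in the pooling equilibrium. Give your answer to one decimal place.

-605.6

Least-cost separating signal: w* solves 7664 = 9982 − 489·w*, so w* = (9982 − 7664)/489 ≈ 4.7403.
Peach type's separating payoff: 9982 − 250 × w* = 9982 − 250 × (9982 − 7664)/489 = 9982 − 579500/489 ≈ 8796.928.
Pooling payoff: 0.75 × 9982 + 0.25 × 7664 = 9402.5.
Difference: 8796.928 − 9402.5 = -605.572, i.e. -605.6 to one decimal place.
The peach type would prefer the pooling outcome.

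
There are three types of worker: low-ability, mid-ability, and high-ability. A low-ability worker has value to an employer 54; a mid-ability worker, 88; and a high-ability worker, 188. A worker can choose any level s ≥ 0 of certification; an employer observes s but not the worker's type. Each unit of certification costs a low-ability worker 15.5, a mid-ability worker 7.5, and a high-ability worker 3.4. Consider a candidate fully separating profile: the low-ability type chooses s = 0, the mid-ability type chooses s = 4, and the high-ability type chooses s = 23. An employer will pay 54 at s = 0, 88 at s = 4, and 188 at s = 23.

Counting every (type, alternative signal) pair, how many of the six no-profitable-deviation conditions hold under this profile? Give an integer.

6

Low-ability (own payoff 54): to s=4 gives 88 − 15.5×4 = 26 → no gain ✓; to s=23 gives 188 − 15.5×23 = -168.5 → no gain ✓.
High-ability (own payoff 188 − 3.4×23 = 109.8): to s=0 gives 54 → no gain ✓; to s=4 gives 88 − 3.4×4 = 74.4 → no gain ✓.
Mid-ability (own payoff 88 − 7.5×4 = 58): to s=0 gives 54 → no gain ✓; to s=23 gives 188 − 7.5×23 = 15.5 → no gain ✓.
6 of the 6 constraints hold; this profile is a separating equilibrium.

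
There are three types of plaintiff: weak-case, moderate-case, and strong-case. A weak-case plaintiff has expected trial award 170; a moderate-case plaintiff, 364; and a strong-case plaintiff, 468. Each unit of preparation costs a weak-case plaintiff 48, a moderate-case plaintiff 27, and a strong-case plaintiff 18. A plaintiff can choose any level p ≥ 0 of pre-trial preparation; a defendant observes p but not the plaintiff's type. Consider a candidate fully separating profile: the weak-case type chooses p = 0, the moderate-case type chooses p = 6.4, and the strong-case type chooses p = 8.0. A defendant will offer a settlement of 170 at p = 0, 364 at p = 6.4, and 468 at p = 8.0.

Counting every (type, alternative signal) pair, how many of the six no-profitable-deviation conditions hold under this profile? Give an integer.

Moderate-case (own payoff 364 − 27×6.4 = 191.2): to p=0 gives 170 → no gain ✓; to p=8.0 gives 468 − 27×8.0 = 252 → profitable ✗.
Weak-case (own payoff 170): to p=6.4 gives 364 − 48×6.4 = 56.8 → no gain ✓; to p=8.0 gives 468 − 48×8.0 = 84 → no gain ✓.
Strong-case (own payoff 468 − 18×8.0 = 324): to p=0 gives 170 → no gain ✓; to p=6.4 gives 364 − 18×6.4 = 248.8 → no gain ✓.
5 of the 6 constraints hold; not an equilibrium.

5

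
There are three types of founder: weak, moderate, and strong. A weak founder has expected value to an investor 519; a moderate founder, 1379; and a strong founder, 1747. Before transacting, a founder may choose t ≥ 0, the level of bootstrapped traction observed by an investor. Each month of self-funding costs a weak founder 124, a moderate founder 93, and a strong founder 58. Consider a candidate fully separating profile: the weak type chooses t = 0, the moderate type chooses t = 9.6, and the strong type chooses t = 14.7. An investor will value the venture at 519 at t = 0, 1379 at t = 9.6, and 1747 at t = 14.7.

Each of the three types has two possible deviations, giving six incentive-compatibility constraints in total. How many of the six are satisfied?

Weak (own payoff 519): to t=9.6 gives 1379 − 124×9.6 = 188.6 → no gain ✓; to t=14.7 gives 1747 − 124×14.7 = -75.8 → no gain ✓.
Strong (own payoff 1747 − 58×14.7 = 894.4): to t=0 gives 519 → no gain ✓; to t=9.6 gives 1379 − 58×9.6 = 822.2 → no gain ✓.
Moderate (own payoff 1379 − 93×9.6 = 486.2): to t=0 gives 519 → profitable ✗; to t=14.7 gives 1747 − 93×14.7 = 379.9 → no gain ✓.
5 of the 6 constraints hold; not an equilibrium.

5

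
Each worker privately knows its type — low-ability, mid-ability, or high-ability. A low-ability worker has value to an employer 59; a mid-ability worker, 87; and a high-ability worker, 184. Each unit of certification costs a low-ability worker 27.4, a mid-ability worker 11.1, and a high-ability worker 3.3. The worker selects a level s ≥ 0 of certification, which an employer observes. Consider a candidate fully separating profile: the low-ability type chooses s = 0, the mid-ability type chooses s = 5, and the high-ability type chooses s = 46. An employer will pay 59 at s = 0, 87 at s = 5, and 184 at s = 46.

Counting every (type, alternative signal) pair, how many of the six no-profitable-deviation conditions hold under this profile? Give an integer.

3

High-ability (own payoff 184 − 3.3×46 = 32.2): to s=0 gives 59 → profitable ✗; to s=5 gives 87 − 3.3×5 = 70.5 → profitable ✗.
Low-ability (own payoff 59): to s=5 gives 87 − 27.4×5 = -50 → no gain ✓; to s=46 gives 184 − 27.4×46 = -1076.4 → no gain ✓.
Mid-ability (own payoff 87 − 11.1×5 = 31.5): to s=0 gives 59 → profitable ✗; to s=46 gives 184 − 11.1×46 = -326.6 → no gain ✓.
3 of the 6 constraints hold; not an equilibrium.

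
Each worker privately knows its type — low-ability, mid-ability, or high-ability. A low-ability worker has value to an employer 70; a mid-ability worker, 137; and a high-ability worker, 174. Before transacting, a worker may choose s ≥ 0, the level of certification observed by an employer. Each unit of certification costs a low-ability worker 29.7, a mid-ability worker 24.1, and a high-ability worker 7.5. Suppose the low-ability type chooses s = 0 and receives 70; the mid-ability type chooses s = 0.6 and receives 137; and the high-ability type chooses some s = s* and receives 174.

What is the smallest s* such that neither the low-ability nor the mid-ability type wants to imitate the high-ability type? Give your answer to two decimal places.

Low-ability type (on-path payoff 70) won't mimic when 70 ≥ 174 − 29.7·s*, i.e. s* ≥ 3.50.
Mid-ability type (on-path payoff 137 − 24.1×0.6 = 122.54) won't mimic when 122.54 ≥ 174 − 24.1·s*, i.e. s* ≥ 2.14.
Both must hold, so s* = max(3.50, 2.14) = 3.50. The low-ability type's constraint binds.

3.50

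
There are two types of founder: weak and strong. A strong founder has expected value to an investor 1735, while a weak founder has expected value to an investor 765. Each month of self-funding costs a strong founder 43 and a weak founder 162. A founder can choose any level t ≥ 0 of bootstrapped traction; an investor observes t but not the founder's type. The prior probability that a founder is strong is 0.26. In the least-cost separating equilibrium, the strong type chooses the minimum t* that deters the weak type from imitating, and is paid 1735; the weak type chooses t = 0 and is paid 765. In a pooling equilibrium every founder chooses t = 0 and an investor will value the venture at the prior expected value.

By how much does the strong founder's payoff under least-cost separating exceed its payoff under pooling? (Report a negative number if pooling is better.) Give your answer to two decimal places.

Least-cost separating signal: t* solves 765 = 1735 − 162·t*, so t* = (1735 − 765)/162 ≈ 5.9877.
Strong type's separating payoff: 1735 − 43 × t* = 1735 − 43 × (1735 − 765)/162 = 1735 − 41710/162 ≈ 1477.5309.
Pooling payoff: 0.26 × 1735 + 0.74 × 765 = 1017.2.
Difference: 1477.5309 − 1017.2 = 460.3309, i.e. 460.33 to two decimal places.
The strong type prefers to separate.

460.33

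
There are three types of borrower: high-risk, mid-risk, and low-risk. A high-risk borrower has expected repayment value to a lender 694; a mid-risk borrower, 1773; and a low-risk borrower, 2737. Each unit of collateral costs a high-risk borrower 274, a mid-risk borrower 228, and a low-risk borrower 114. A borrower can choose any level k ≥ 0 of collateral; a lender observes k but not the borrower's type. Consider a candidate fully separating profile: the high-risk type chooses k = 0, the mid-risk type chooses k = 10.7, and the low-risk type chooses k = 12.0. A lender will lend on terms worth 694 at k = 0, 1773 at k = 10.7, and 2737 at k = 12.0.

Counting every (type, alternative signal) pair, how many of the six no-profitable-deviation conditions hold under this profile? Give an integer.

Low-risk (own payoff 2737 − 114×12.0 = 1369): to k=0 gives 694 → no gain ✓; to k=10.7 gives 1773 − 114×10.7 = 553.2 → no gain ✓.
High-risk (own payoff 694): to k=10.7 gives 1773 − 274×10.7 = -1158.8 → no gain ✓; to k=12.0 gives 2737 − 274×12.0 = -551 → no gain ✓.
Mid-risk (own payoff 1773 − 228×10.7 = -666.6): to k=0 gives 694 → profitable ✗; to k=12.0 gives 2737 − 228×12.0 = 1 → profitable ✗.
4 of the 6 constraints hold; not an equilibrium.

4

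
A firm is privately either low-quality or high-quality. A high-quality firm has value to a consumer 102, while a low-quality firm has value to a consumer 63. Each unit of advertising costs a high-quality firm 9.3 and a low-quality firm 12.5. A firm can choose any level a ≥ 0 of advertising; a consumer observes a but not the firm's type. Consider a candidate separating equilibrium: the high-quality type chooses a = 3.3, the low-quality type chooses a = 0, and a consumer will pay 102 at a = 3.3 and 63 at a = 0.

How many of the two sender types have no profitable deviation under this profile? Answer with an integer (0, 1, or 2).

Low-quality type: stay at 0 → 63; mimic → 102 − 12.5 × 3.3 = 60.75. IC holds (63 ≥ 60.75).
High-quality type: signal → 102 − 9.3 × 3.3 = 71.31; deviate to 0 → 63. IC holds (71.31 ≥ 63).
2 of 2 constraints hold, so this is a separating equilibrium.

2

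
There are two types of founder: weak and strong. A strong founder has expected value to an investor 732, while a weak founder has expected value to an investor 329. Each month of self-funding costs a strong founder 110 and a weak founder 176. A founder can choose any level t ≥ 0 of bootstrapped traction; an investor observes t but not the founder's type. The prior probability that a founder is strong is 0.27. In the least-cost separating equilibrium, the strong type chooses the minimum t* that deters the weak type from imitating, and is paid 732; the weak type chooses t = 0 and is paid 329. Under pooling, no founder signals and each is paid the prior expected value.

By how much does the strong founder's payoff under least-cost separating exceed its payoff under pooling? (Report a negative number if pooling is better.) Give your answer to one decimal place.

Least-cost separating signal: t* solves 329 = 732 − 176·t*, so t* = (732 − 329)/176 ≈ 2.2898.
Strong type's separating payoff: 732 − 110 × t* = 732 − 110 × (732 − 329)/176 = 732 − 44330/176 = 480.125.
Pooling payoff: 0.27 × 732 + 0.73 × 329 = 437.81.
Difference: 480.125 − 437.81 = 42.315, i.e. 42.3 to one decimal place.
The strong type prefers to separate.

42.3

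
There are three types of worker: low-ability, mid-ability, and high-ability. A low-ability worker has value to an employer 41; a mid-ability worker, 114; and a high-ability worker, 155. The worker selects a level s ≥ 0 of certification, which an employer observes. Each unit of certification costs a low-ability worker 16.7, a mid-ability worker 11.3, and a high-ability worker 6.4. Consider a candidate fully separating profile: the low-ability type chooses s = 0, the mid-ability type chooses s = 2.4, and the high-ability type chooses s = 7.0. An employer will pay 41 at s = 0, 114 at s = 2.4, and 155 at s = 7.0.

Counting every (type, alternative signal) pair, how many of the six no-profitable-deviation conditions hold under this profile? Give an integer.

High-ability (own payoff 155 − 6.4×7.0 = 110.2): to s=0 gives 41 → no gain ✓; to s=2.4 gives 114 − 6.4×2.4 = 98.64 → no gain ✓.
Mid-ability (own payoff 114 − 11.3×2.4 = 86.88): to s=0 gives 41 → no gain ✓; to s=7.0 gives 155 − 11.3×7.0 = 75.9 → no gain ✓.
Low-ability (own payoff 41): to s=2.4 gives 114 − 16.7×2.4 = 73.92 → profitable ✗; to s=7.0 gives 155 − 16.7×7.0 = 38.1 → no gain ✓.
5 of the 6 constraints hold; not an equilibrium.

5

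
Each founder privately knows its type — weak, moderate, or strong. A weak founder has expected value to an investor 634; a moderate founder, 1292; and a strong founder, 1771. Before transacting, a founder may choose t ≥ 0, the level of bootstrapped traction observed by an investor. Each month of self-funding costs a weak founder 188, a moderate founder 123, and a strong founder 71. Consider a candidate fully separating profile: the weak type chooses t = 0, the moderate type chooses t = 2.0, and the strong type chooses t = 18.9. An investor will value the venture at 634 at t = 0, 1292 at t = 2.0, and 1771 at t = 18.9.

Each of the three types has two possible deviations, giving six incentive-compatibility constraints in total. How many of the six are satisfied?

3

Strong (own payoff 1771 − 71×18.9 = 429.1): to t=0 gives 634 → profitable ✗; to t=2.0 gives 1292 − 71×2.0 = 1150 → profitable ✗.
Moderate (own payoff 1292 − 123×2.0 = 1046): to t=0 gives 634 → no gain ✓; to t=18.9 gives 1771 − 123×18.9 = -553.7 → no gain ✓.
Weak (own payoff 634): to t=2.0 gives 1292 − 188×2.0 = 916 → profitable ✗; to t=18.9 gives 1771 − 188×18.9 = -1782.2 → no gain ✓.
3 of the 6 constraints hold; not an equilibrium.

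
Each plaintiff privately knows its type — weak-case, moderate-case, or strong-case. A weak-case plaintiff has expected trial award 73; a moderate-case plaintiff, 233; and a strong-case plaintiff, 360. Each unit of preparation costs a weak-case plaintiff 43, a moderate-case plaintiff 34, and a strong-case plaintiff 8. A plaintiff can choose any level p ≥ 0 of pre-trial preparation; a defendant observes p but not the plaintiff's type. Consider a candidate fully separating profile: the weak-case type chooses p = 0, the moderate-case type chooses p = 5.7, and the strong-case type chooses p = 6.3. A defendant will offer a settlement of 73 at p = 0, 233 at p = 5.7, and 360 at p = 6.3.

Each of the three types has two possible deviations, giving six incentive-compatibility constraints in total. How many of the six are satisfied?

3

Weak-case (own payoff 73): to p=5.7 gives 233 − 43×5.7 = -12.1 → no gain ✓; to p=6.3 gives 360 − 43×6.3 = 89.1 → profitable ✗.
Strong-case (own payoff 360 − 8×6.3 = 309.6): to p=0 gives 73 → no gain ✓; to p=5.7 gives 233 − 8×5.7 = 187.4 → no gain ✓.
Moderate-case (own payoff 233 − 34×5.7 = 39.2): to p=0 gives 73 → profitable ✗; to p=6.3 gives 360 − 34×6.3 = 145.8 → profitable ✗.
3 of the 6 constraints hold; not an equilibrium.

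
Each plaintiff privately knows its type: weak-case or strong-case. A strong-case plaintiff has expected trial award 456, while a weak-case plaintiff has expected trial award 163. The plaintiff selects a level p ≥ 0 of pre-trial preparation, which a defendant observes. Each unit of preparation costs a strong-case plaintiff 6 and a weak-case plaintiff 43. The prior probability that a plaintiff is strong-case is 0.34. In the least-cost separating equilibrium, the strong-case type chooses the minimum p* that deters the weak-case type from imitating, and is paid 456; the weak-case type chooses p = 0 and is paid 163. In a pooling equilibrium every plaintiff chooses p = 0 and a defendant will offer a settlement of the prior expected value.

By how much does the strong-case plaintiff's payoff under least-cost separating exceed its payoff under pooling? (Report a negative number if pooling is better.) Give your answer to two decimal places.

Least-cost separating signal: p* solves 163 = 456 − 43·p*, so p* = (456 − 163)/43 ≈ 6.8140.
Strong-case type's separating payoff: 456 − 6 × p* = 456 − 6 × (456 − 163)/43 = 456 − 1758/43 ≈ 415.1163.
Pooling payoff: 0.34 × 456 + 0.66 × 163 = 262.62.
Difference: 415.1163 − 262.62 = 152.4963, i.e. 152.50 to two decimal places.
The strong-case type prefers to separate.

152.50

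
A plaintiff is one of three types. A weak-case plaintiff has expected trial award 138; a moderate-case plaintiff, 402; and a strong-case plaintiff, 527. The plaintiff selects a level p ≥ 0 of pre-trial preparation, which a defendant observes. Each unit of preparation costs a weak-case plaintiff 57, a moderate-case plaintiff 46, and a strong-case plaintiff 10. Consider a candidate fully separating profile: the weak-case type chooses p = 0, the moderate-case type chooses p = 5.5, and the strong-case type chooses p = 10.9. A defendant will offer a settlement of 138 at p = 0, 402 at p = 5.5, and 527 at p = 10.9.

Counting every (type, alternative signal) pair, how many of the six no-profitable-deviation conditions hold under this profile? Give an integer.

Weak-case (own payoff 138): to p=5.5 gives 402 − 57×5.5 = 88.5 → no gain ✓; to p=10.9 gives 527 − 57×10.9 = -94.3 → no gain ✓.
Strong-case (own payoff 527 − 10×10.9 = 418): to p=0 gives 138 → no gain ✓; to p=5.5 gives 402 − 10×5.5 = 347 → no gain ✓.
Moderate-case (own payoff 402 − 46×5.5 = 149): to p=0 gives 138 → no gain ✓; to p=10.9 gives 527 − 46×10.9 = 25.6 → no gain ✓.
6 of the 6 constraints hold; this profile is a separating equilibrium.

6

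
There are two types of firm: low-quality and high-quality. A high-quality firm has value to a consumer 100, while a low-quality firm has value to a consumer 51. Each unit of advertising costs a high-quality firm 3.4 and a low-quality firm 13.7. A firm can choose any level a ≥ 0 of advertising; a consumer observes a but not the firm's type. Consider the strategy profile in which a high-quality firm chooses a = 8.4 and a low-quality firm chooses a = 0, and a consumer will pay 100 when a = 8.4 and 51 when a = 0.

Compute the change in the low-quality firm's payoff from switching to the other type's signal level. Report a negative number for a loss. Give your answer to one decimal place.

-66.1

Playing a = 0 the low-quality firm receives 51.
Deviating to a = 8.4 brings payment 100 at cost 13.7 × 8.4 = 115.08, netting -15.08.
Gain from deviating: -15.08 − 51 = -66.08, i.e. -66.1 to one decimal place.
The gain is negative, so the low-quality type's incentive-compatibility constraint is satisfied.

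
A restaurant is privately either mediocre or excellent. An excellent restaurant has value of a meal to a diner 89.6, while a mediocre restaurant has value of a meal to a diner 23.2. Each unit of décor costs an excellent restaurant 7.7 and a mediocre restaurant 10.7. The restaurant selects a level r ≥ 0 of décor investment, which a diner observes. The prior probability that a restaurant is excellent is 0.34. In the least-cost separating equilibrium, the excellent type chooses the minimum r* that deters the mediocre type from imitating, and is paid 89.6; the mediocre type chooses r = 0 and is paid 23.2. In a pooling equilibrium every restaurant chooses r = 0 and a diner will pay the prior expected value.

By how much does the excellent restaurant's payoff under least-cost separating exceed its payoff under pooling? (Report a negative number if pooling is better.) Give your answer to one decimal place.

-4.0

Least-cost separating signal: r* solves 23.2 = 89.6 − 10.7·r*, so r* = (89.6 − 23.2)/10.7 ≈ 6.2056.
Excellent type's separating payoff: 89.6 − 7.7 × r* = 89.6 − 7.7 × (89.6 − 23.2)/10.7 = 89.6 − 511.28/10.7 ≈ 41.817.
Pooling payoff: 0.34 × 89.6 + 0.66 × 23.2 = 45.776.
Difference: 41.817 − 45.776 = -3.959, i.e. -4.0 to one decimal place.
The excellent type would prefer the pooling outcome.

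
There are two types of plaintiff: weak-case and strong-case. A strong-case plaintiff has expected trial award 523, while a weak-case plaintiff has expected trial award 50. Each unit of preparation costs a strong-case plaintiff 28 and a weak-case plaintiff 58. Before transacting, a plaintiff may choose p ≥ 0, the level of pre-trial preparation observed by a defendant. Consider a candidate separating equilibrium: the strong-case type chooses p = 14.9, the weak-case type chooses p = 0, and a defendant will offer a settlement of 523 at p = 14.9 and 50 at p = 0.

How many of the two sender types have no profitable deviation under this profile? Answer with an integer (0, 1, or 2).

Strong-case type: signal → 523 − 28 × 14.9 = 105.8; deviate to 0 → 50. IC holds (105.8 ≥ 50).
Weak-case type: stay at 0 → 50; mimic → 523 − 58 × 14.9 = -341.2. IC holds (50 ≥ -341.2).
2 of 2 constraints hold, so this is a separating equilibrium.

2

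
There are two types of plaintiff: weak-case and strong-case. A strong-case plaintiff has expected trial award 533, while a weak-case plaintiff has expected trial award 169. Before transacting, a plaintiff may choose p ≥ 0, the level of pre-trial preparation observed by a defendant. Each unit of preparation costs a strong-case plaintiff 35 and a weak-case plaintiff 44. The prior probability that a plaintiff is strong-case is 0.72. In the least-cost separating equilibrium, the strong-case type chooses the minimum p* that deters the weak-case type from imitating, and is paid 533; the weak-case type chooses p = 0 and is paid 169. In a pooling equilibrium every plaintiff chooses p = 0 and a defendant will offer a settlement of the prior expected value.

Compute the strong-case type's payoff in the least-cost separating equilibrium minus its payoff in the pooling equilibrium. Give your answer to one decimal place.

Least-cost separating signal: p* solves 169 = 533 − 44·p*, so p* = (533 − 169)/44 ≈ 8.2727.
Strong-case type's separating payoff: 533 − 35 × p* = 533 − 35 × (533 − 169)/44 = 533 − 12740/44 ≈ 243.455.
Pooling payoff: 0.72 × 533 + 0.28 × 169 = 431.08.
Difference: 243.455 − 431.08 = -187.625, i.e. -187.6 to one decimal place.
The strong-case type would prefer the pooling outcome.

-187.6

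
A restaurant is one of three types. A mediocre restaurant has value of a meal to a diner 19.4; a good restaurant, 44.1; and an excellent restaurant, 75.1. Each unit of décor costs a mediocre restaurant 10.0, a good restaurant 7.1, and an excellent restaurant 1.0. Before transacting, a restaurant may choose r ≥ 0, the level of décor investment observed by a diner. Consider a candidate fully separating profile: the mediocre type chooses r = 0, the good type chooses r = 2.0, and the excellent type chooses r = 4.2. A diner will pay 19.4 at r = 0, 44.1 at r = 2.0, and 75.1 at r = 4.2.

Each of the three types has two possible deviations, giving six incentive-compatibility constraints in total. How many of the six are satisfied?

Good (own payoff 44.1 − 7.1×2.0 = 29.9): to r=0 gives 19.4 → no gain ✓; to r=4.2 gives 75.1 − 7.1×4.2 = 45.28 → profitable ✗.
Excellent (own payoff 75.1 − 1.0×4.2 = 70.9): to r=0 gives 19.4 → no gain ✓; to r=2.0 gives 44.1 − 1.0×2.0 = 42.1 → no gain ✓.
Mediocre (own payoff 19.4): to r=2.0 gives 44.1 − 10.0×2.0 = 24.1 → profitable ✗; to r=4.2 gives 75.1 − 10.0×4.2 = 33.1 → profitable ✗.
3 of the 6 constraints hold; not an equilibrium.

3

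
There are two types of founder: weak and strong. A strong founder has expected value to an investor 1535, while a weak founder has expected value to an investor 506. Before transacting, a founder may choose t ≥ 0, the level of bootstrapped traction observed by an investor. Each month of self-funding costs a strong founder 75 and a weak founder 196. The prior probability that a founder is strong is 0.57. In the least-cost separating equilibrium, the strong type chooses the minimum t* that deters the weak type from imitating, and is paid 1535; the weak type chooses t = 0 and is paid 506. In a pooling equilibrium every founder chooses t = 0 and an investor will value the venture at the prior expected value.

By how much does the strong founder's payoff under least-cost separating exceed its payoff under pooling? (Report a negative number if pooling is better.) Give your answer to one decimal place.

48.7

Least-cost separating signal: t* solves 506 = 1535 − 196·t*, so t* = (1535 − 506)/196 = 5.25.
Strong type's separating payoff: 1535 − 75 × t* = 1535 − 75 × (1535 − 506)/196 = 1535 − 77175/196 = 1141.25.
Pooling payoff: 0.57 × 1535 + 0.43 × 506 = 1092.53.
Difference: 1141.25 − 1092.53 = 48.72, i.e. 48.7 to one decimal place.
The strong type prefers to separate.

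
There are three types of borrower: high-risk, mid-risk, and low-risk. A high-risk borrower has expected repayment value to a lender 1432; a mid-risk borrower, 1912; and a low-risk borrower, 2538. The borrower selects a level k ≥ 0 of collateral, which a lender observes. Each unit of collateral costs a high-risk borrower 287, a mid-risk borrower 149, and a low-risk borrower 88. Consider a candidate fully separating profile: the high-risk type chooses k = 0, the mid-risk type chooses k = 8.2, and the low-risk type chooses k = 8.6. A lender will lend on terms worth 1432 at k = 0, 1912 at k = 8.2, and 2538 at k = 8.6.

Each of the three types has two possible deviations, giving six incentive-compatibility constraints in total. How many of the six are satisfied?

4

Low-risk (own payoff 2538 − 88×8.6 = 1781.2): to k=0 gives 1432 → no gain ✓; to k=8.2 gives 1912 − 88×8.2 = 1190.4 → no gain ✓.
Mid-risk (own payoff 1912 − 149×8.2 = 690.2): to k=0 gives 1432 → profitable ✗; to k=8.6 gives 2538 − 149×8.6 = 1256.6 → profitable ✗.
High-risk (own payoff 1432): to k=8.2 gives 1912 − 287×8.2 = -441.4 → no gain ✓; to k=8.6 gives 2538 − 287×8.6 = 69.8 → no gain ✓.
4 of the 6 constraints hold; not an equilibrium.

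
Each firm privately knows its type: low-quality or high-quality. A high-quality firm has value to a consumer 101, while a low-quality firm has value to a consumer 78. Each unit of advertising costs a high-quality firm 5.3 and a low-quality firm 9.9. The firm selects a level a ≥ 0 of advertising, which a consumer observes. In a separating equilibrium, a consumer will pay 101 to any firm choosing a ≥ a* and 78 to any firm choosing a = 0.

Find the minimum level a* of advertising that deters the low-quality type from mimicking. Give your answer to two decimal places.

2.32

A low-quality firm choosing a = 0 receives 78.
Imitating at a* instead would pay 101 at cost 9.9·a*, netting 101 − 9.9·a*.
Indifference: 78 = 101 − 9.9·a*, so a* = (101 − 78) / 9.9 ≈ 2.32.
This is the low-quality type's binding incentive-compatibility constraint; any a ≥ 2.32 sustains separation on that side.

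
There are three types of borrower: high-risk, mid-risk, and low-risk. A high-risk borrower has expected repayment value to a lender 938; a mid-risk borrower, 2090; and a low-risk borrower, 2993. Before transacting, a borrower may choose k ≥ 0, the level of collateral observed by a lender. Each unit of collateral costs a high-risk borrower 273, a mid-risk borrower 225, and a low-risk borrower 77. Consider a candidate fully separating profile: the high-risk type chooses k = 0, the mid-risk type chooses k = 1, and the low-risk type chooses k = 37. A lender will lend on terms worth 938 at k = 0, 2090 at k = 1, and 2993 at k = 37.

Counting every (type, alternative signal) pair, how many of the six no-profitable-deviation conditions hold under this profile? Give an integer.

3

Mid-risk (own payoff 2090 − 225×1 = 1865): to k=0 gives 938 → no gain ✓; to k=37 gives 2993 − 225×37 = -5332 → no gain ✓.
High-risk (own payoff 938): to k=1 gives 2090 − 273×1 = 1817 → profitable ✗; to k=37 gives 2993 − 273×37 = -7108 → no gain ✓.
Low-risk (own payoff 2993 − 77×37 = 144): to k=0 gives 938 → profitable ✗; to k=1 gives 2090 − 77×1 = 2013 → profitable ✗.
3 of the 6 constraints hold; not an equilibrium.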